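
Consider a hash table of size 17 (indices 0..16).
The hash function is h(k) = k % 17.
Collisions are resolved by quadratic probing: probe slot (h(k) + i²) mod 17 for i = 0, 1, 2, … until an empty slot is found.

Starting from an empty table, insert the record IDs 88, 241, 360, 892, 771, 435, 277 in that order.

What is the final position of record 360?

7

88: h=3 -> slot 3
241: h=3, probe 3,4 -> slot 4
360: h=3, probe 3,4,7 -> slot 7
892: h=8 -> slot 8
771: h=6 -> slot 6
435: h=10 -> slot 10
277: h=5 -> slot 5
Table: [-, -, -, 88, 241, 277, 771, 360, 892, -, 435, -, -, -, -, -, -]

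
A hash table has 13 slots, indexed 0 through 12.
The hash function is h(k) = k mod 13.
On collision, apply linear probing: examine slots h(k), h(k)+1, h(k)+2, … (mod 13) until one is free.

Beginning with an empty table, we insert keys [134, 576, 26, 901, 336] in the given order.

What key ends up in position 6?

134: h=4 -> slot 4
576: h=4, probe 4,5 -> slot 5
26: h=0 -> slot 0
901: h=4, probe 4,5,6 -> slot 6
336: h=11 -> slot 11
Table: [26, ∅, ∅, ∅, 134, 576, 901, ∅, ∅, ∅, ∅, 336, ∅]

901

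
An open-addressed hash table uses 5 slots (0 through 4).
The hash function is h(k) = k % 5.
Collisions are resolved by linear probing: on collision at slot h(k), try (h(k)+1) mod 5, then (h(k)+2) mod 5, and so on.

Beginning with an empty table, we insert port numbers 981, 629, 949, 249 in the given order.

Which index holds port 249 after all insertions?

2

981: h=1 => slot 1
629: h=4 => slot 4
949: h=4, probe 4,0 => slot 0
249: h=4, probe 4,0,1,2 => slot 2
Table: [949, 981, 249, -, 629]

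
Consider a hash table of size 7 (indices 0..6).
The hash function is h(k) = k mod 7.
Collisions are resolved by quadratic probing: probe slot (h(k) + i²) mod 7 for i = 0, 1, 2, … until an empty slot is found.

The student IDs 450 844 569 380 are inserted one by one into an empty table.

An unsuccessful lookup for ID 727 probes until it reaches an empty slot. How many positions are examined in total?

450: h=2 → slot 2
844: h=4 → slot 4
569: h=2, probe 2,3 → slot 3
380: h=2, probe 2,3,6 → slot 6
Table: [-, -, 450, 569, 844, -, 380]
Lookup 727: h=6, probe 6,0 → slot 0 empty, not found.

2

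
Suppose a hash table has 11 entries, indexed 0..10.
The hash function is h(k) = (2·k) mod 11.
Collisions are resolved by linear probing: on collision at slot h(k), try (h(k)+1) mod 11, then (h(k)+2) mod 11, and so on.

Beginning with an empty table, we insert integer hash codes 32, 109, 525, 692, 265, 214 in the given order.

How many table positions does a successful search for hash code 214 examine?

3

32: h=9 → slot 9
109: h=9, probe 9,10 → slot 10
525: h=5 → slot 5
692: h=9, probe 9,10,0 → slot 0
265: h=2 → slot 2
214: h=10, probe 10,0,1 → slot 1
Table: [692, 214, 265, -, -, 525, -, -, -, 32, 109]
Lookup 214: h=10, probe 10,0,1 → found at 1.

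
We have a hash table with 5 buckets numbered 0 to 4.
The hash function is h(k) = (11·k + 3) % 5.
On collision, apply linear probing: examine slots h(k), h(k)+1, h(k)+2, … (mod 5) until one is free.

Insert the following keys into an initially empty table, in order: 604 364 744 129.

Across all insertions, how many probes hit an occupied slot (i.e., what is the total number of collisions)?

604: h=2 → slot 2
364: h=2, probe 2,3 → slot 3
744: h=2, probe 2,3,4 → slot 4
129: h=2, probe 2,3,4,0 → slot 0
Table: [129, -, 604, 364, 744]

6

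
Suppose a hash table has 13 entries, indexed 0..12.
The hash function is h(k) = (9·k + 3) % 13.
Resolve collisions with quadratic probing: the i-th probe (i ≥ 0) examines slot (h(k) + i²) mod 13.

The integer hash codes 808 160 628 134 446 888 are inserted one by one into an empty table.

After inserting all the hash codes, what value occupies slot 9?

446

Insert 808: h=8, slot 8 empty => index 8.
Insert 160: h=0, slot 0 empty => index 0.
Insert 628: h=0, slot 0 occupied => index 1.
Insert 134: h=0, slots 0,1 occupied => index 4.
Insert 446: h=0, slots 0,1,4 occupied => index 9.
Insert 888: h=0, slots 0,1,4,9 occupied => index 3.
Table: [160, 628, _, 888, 134, _, _, _, 808, 446, _, _, _]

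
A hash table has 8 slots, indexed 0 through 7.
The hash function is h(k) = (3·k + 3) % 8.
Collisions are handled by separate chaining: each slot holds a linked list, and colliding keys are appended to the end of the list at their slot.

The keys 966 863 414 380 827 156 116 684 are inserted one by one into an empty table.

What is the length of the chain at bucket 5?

2

Insert 966: h=5, bucket 5 empty → new chain.
Insert 863: h=0, bucket 0 empty → new chain.
Insert 414: h=5, bucket 5 nonempty → append to chain.
Insert 380: h=7, bucket 7 empty → new chain.
Insert 827: h=4, bucket 4 empty → new chain.
Insert 156: h=7, bucket 7 nonempty → append to chain.
Insert 116: h=7, bucket 7 nonempty → append to chain.
Insert 684: h=7, bucket 7 nonempty → append to chain.
Final buckets:
0: 863
1: .
2: .
3: .
4: 827
5: 966 -> 414
6: .
7: 380 -> 156 -> 116 -> 684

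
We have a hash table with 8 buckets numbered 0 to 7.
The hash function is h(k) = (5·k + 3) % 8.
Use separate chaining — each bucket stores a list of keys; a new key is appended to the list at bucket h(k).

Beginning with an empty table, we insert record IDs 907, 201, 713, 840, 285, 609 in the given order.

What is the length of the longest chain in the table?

3

907 → bucket 2
201 → bucket 0
713 → bucket 0 (collision)
840 → bucket 3
285 → bucket 4
609 → bucket 0 (collision)
Final buckets:
0: 201 -> 713 -> 609
1: .
2: 907
3: 840
4: 285
5: .
6: .
7: .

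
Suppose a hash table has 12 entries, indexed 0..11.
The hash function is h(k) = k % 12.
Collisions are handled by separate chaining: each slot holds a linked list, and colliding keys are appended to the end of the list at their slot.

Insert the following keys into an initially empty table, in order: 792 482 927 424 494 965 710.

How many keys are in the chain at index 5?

1

792 → bucket 0
482 → bucket 2
927 → bucket 3
424 → bucket 4
494 → bucket 2 (collision)
965 → bucket 5
710 → bucket 2 (collision)
Final buckets:
0: 792
1: _
2: 482 -> 494 -> 710
3: 927
4: 424
5: 965
6: _
7: _
8: _
9: _
10: _
11: _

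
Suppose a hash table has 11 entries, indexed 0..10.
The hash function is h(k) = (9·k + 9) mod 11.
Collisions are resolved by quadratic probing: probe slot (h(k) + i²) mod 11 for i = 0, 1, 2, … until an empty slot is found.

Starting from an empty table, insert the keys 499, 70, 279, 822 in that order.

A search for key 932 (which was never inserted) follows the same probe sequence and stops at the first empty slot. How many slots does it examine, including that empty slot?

3

499 hashes to 1; slot 1 is free → place at 1.
70 hashes to 1; 1 taken → place at 2.
279 hashes to 1; 1,2 taken → place at 5.
822 hashes to 4; slot 4 is free → place at 4.
Table: [-, 499, 70, -, 822, 279, -, -, -, -, -]
Lookup 932: h=4, probe 4,5,8 → slot 8 empty, not found.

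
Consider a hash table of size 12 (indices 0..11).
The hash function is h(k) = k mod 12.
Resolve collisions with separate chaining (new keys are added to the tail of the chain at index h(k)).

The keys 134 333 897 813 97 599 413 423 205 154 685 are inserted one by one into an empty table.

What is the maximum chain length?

3

Insert 134: h=2, bucket 2 empty → new chain.
Insert 333: h=9, bucket 9 empty → new chain.
Insert 897: h=9, bucket 9 nonempty → append to chain.
Insert 813: h=9, bucket 9 nonempty → append to chain.
Insert 97: h=1, bucket 1 empty → new chain.
Insert 599: h=11, bucket 11 empty → new chain.
Insert 413: h=5, bucket 5 empty → new chain.
Insert 423: h=3, bucket 3 empty → new chain.
Insert 205: h=1, bucket 1 nonempty → append to chain.
Insert 154: h=10, bucket 10 empty → new chain.
Insert 685: h=1, bucket 1 nonempty → append to chain.
Final buckets:
0: .
1: 97 -> 205 -> 685
2: 134
3: 423
4: .
5: 413
6: .
7: .
8: .
9: 333 -> 897 -> 813
10: 154
11: 599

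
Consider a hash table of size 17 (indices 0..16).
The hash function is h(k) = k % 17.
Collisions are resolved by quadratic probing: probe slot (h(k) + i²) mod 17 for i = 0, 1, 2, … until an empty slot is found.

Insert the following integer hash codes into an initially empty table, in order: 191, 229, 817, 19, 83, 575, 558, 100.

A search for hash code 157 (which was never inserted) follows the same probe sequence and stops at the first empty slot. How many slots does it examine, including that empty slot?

191 hashes to 4; slot 4 is free -> place at 4.
229 hashes to 8; slot 8 is free -> place at 8.
817 hashes to 1; slot 1 is free -> place at 1.
19 hashes to 2; slot 2 is free -> place at 2.
83 hashes to 15; slot 15 is free -> place at 15.
575 hashes to 14; slot 14 is free -> place at 14.
558 hashes to 14; 14,15,1 taken -> place at 6.
100 hashes to 15; 15 taken -> place at 16.
Table: [—, 817, 19, —, 191, —, 558, —, 229, —, —, —, —, —, 575, 83, 100]
Lookup 157: h=4, probe 4,5 → slot 5 empty, not found.

2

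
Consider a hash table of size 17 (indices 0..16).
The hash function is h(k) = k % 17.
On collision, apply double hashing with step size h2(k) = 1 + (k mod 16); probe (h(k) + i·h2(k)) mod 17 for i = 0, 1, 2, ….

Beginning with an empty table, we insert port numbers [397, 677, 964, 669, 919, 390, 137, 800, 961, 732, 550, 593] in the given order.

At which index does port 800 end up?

397 hashes to 6; slot 6 is free → place at 6.
677 hashes to 14; slot 14 is free → place at 14.
964 hashes to 12; slot 12 is free → place at 12.
669 hashes to 6, h2=14; 6 taken → place at 3.
919 hashes to 1; slot 1 is free → place at 1.
390 hashes to 16; slot 16 is free → place at 16.
137 hashes to 1, h2=10; 1 taken → place at 11.
800 hashes to 1, h2=1; 1 taken → place at 2.
961 hashes to 9; slot 9 is free → place at 9.
732 hashes to 1, h2=13; 1,14 taken → place at 10.
550 hashes to 6, h2=7; 6 taken → place at 13.
593 hashes to 15; slot 15 is free → place at 15.
Table: [-, 919, 800, 669, -, -, 397, -, -, 961, 732, 137, 964, 550, 677, 593, 390]

2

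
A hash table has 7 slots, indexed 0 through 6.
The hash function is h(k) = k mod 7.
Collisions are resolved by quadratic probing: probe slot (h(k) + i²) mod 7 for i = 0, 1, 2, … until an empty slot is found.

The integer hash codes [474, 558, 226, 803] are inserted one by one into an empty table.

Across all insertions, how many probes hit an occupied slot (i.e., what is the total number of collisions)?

474 hashes to 5; slot 5 is free → place at 5.
558 hashes to 5; 5 taken → place at 6.
226 hashes to 2; slot 2 is free → place at 2.
803 hashes to 5; 5,6,2 taken → place at 0.
Table: [803, —, 226, —, —, 474, 558]

4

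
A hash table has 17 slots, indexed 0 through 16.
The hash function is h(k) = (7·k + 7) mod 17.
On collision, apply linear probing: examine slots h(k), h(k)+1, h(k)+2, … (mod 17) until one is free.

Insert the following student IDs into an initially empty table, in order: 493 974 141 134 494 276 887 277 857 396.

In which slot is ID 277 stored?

493 hashes to 7; slot 7 is free → place at 7.
974 hashes to 8; slot 8 is free → place at 8.
141 hashes to 8; 8 taken → place at 9.
134 hashes to 10; slot 10 is free → place at 10.
494 hashes to 14; slot 14 is free → place at 14.
276 hashes to 1; slot 1 is free → place at 1.
887 hashes to 11; slot 11 is free → place at 11.
277 hashes to 8; 8,9,10,11 taken → place at 12.
857 hashes to 5; slot 5 is free → place at 5.
396 hashes to 8; 8,9,10,11,12 taken → place at 13.
Table: [., 276, ., ., ., 857, ., 493, 974, 141, 134, 887, 277, 396, 494, ., .]

12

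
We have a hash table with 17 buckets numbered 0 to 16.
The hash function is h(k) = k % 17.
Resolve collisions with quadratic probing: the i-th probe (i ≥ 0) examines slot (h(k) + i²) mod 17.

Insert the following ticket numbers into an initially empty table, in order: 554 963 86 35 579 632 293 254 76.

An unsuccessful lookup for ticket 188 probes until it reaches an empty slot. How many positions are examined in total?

554 hashes to 10; slot 10 is free → place at 10.
963 hashes to 11; slot 11 is free → place at 11.
86 hashes to 1; slot 1 is free → place at 1.
35 hashes to 1; 1 taken → place at 2.
579 hashes to 1; 1,2 taken → place at 5.
632 hashes to 3; slot 3 is free → place at 3.
293 hashes to 4; slot 4 is free → place at 4.
254 hashes to 16; slot 16 is free → place at 16.
76 hashes to 8; slot 8 is free → place at 8.
Table: [., 86, 35, 632, 293, 579, ., ., 76, ., 554, 963, ., ., ., ., 254]
Lookup 188: h=1, probe 1,2,5,10,0 → slot 0 empty, not found.

5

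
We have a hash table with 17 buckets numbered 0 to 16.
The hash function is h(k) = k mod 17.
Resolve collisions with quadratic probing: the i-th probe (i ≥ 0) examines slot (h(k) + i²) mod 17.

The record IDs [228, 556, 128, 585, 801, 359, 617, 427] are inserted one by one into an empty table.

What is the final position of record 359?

3

228 hashes to 7; slot 7 is free -> place at 7.
556 hashes to 12; slot 12 is free -> place at 12.
128 hashes to 9; slot 9 is free -> place at 9.
585 hashes to 7; 7 taken -> place at 8.
801 hashes to 2; slot 2 is free -> place at 2.
359 hashes to 2; 2 taken -> place at 3.
617 hashes to 5; slot 5 is free -> place at 5.
427 hashes to 2; 2,3 taken -> place at 6.
Table: [∅, ∅, 801, 359, ∅, 617, 427, 228, 585, 128, ∅, ∅, 556, ∅, ∅, ∅, ∅]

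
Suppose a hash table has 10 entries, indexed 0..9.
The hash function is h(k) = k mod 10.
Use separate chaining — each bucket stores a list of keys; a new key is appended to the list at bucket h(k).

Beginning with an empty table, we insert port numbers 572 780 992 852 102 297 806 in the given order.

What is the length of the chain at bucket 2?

572 -> bucket 2
780 -> bucket 0
992 -> bucket 2 (collision)
852 -> bucket 2 (collision)
102 -> bucket 2 (collision)
297 -> bucket 7
806 -> bucket 6
Final buckets:
0: 780
1: —
2: 572 -> 992 -> 852 -> 102
3: —
4: —
5: —
6: 806
7: 297
8: —
9: —

4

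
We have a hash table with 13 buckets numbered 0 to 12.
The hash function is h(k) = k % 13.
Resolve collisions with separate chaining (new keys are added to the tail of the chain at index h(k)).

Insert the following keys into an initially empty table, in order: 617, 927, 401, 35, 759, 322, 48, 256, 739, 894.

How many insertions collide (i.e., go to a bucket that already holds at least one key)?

4

617 -> bucket 6
927 -> bucket 4
401 -> bucket 11
35 -> bucket 9
759 -> bucket 5
322 -> bucket 10
48 -> bucket 9 (collision)
256 -> bucket 9 (collision)
739 -> bucket 11 (collision)
894 -> bucket 10 (collision)
Final buckets:
0: ∅
1: ∅
2: ∅
3: ∅
4: 927
5: 759
6: 617
7: ∅
8: ∅
9: 35 -> 48 -> 256
10: 322 -> 894
11: 401 -> 739
12: ∅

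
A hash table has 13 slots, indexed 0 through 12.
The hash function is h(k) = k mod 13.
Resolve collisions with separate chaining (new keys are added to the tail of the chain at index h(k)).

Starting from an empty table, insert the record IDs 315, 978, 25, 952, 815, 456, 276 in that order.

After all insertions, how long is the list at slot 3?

315 → bucket 3
978 → bucket 3 (collision)
25 → bucket 12
952 → bucket 3 (collision)
815 → bucket 9
456 → bucket 1
276 → bucket 3 (collision)
Final buckets:
0: .
1: 456
2: .
3: 315 -> 978 -> 952 -> 276
4: .
5: .
6: .
7: .
8: .
9: 815
10: .
11: .
12: 25

4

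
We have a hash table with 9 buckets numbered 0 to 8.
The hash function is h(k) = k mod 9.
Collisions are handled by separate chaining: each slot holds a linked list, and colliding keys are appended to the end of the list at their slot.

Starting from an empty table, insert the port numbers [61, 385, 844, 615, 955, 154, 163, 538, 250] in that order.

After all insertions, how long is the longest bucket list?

Insert 61: h=7, bucket 7 empty -> new chain.
Insert 385: h=7, bucket 7 nonempty -> append to chain.
Insert 844: h=7, bucket 7 nonempty -> append to chain.
Insert 615: h=3, bucket 3 empty -> new chain.
Insert 955: h=1, bucket 1 empty -> new chain.
Insert 154: h=1, bucket 1 nonempty -> append to chain.
Insert 163: h=1, bucket 1 nonempty -> append to chain.
Insert 538: h=7, bucket 7 nonempty -> append to chain.
Insert 250: h=7, bucket 7 nonempty -> append to chain.
Final buckets:
0: -
1: 955 -> 154 -> 163
2: -
3: 615
4: -
5: -
6: -
7: 61 -> 385 -> 844 -> 538 -> 250
8: -

5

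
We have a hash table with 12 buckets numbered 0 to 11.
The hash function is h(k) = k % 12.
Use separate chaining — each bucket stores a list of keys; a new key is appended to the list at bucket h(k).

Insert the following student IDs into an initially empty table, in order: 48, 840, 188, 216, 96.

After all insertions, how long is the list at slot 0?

48 -> bucket 0
840 -> bucket 0 (collision)
188 -> bucket 8
216 -> bucket 0 (collision)
96 -> bucket 0 (collision)
Final buckets:
0: 48 -> 840 -> 216 -> 96
1: ∅
2: ∅
3: ∅
4: ∅
5: ∅
6: ∅
7: ∅
8: 188
9: ∅
10: ∅
11: ∅

4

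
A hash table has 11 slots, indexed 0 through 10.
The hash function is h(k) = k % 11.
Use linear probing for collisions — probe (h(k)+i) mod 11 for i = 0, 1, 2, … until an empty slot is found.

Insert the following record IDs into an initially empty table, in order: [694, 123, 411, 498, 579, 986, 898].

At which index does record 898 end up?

9

694: h=1 -> slot 1
123: h=2 -> slot 2
411: h=4 -> slot 4
498: h=3 -> slot 3
579: h=7 -> slot 7
986: h=7, probe 7,8 -> slot 8
898: h=7, probe 7,8,9 -> slot 9
Table: [_, 694, 123, 498, 411, _, _, 579, 986, 898, _]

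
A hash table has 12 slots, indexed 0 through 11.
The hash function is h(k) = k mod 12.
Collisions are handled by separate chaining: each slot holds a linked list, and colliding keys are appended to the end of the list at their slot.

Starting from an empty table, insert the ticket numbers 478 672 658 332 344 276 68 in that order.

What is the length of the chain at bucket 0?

478 → bucket 10
672 → bucket 0
658 → bucket 10 (collision)
332 → bucket 8
344 → bucket 8 (collision)
276 → bucket 0 (collision)
68 → bucket 8 (collision)
Final buckets:
0: 672 -> 276
1: .
2: .
3: .
4: .
5: .
6: .
7: .
8: 332 -> 344 -> 68
9: .
10: 478 -> 658
11: .

2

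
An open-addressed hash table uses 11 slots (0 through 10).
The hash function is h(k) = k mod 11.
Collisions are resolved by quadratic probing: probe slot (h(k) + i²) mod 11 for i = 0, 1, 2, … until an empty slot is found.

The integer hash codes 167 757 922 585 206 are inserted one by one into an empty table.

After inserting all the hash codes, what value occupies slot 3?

167: h=2 -> slot 2
757: h=9 -> slot 9
922: h=9, probe 9,10 -> slot 10
585: h=2, probe 2,3 -> slot 3
206: h=8 -> slot 8
Table: [., ., 167, 585, ., ., ., ., 206, 757, 922]

585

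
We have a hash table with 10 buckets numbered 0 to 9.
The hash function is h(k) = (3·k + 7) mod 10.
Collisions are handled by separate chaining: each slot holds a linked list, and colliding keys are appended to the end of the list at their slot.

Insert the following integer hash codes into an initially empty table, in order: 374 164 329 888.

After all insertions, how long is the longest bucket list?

2

Insert 374: h=9, bucket 9 empty -> new chain.
Insert 164: h=9, bucket 9 nonempty -> append to chain.
Insert 329: h=4, bucket 4 empty -> new chain.
Insert 888: h=1, bucket 1 empty -> new chain.
Final buckets:
0: —
1: 888
2: —
3: —
4: 329
5: —
6: —
7: —
8: —
9: 374 -> 164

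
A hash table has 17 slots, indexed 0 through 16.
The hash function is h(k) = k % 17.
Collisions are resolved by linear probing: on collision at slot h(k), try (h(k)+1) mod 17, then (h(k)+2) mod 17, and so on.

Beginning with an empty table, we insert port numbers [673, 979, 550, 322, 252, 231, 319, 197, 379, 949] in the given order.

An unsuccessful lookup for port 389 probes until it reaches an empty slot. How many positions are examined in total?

4

Insert 673: h=10, slot 10 empty => index 10.
Insert 979: h=10, slot 10 occupied => index 11.
Insert 550: h=6, slot 6 empty => index 6.
Insert 322: h=16, slot 16 empty => index 16.
Insert 252: h=14, slot 14 empty => index 14.
Insert 231: h=10, slots 10,11 occupied => index 12.
Insert 319: h=13, slot 13 empty => index 13.
Insert 197: h=10, slots 10,11,12,13,14 occupied => index 15.
Insert 379: h=5, slot 5 empty => index 5.
Insert 949: h=14, slots 14,15,16 occupied => index 0.
Table: [949, _, _, _, _, 379, 550, _, _, _, 673, 979, 231, 319, 252, 197, 322]
Lookup 389: h=15, probe 15,16,0,1 → slot 1 empty, not found.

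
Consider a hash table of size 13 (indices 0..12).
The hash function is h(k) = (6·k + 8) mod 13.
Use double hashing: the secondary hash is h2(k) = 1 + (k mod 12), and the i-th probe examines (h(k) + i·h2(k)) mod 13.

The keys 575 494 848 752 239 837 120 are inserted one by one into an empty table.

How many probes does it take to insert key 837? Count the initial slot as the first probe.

575: h=0 -> slot 0
494: h=8 -> slot 8
848: h=0, h2=9, probe 0,9 -> slot 9
752: h=9, h2=9, probe 9,5 -> slot 5
239: h=12 -> slot 12
837: h=12, h2=10, probe 12,9,6 -> slot 6
120: h=0, h2=1, probe 0,1 -> slot 1
Table: [575, 120, ∅, ∅, ∅, 752, 837, ∅, 494, 848, ∅, ∅, 239]

3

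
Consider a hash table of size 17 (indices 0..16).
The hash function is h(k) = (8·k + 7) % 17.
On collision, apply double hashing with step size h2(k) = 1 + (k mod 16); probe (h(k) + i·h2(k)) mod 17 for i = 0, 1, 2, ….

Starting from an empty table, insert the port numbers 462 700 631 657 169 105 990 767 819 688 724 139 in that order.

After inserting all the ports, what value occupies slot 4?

Insert 462: h=14, slot 14 empty -> index 14.
Insert 700: h=14, h2=13, slot 14 occupied -> index 10.
Insert 631: h=6, slot 6 empty -> index 6.
Insert 657: h=10, h2=2, slot 10 occupied -> index 12.
Insert 169: h=16, slot 16 empty -> index 16.
Insert 105: h=14, h2=10, slot 14 occupied -> index 7.
Insert 990: h=5, slot 5 empty -> index 5.
Insert 767: h=6, h2=16, slots 6,5 occupied -> index 4.
Insert 819: h=14, h2=4, slot 14 occupied -> index 1.
Insert 688: h=3, slot 3 empty -> index 3.
Insert 724: h=2, slot 2 empty -> index 2.
Insert 139: h=14, h2=12, slot 14 occupied -> index 9.
Table: [-, 819, 724, 688, 767, 990, 631, 105, -, 139, 700, -, 657, -, 462, -, 169]

767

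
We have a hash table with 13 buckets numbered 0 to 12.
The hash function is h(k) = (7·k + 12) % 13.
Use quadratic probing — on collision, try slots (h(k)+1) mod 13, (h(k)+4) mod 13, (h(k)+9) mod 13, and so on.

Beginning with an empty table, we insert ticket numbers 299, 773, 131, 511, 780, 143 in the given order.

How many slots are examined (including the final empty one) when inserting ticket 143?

3

299 hashes to 12; slot 12 is free -> place at 12.
773 hashes to 2; slot 2 is free -> place at 2.
131 hashes to 6; slot 6 is free -> place at 6.
511 hashes to 1; slot 1 is free -> place at 1.
780 hashes to 12; 12 taken -> place at 0.
143 hashes to 12; 12,0 taken -> place at 3.
Table: [780, 511, 773, 143, —, —, 131, —, —, —, —, —, 299]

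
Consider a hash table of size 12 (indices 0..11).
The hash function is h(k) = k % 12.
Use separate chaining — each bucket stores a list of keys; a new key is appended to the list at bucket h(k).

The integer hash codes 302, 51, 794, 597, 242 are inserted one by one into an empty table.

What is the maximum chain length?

3

302 -> bucket 2
51 -> bucket 3
794 -> bucket 2 (collision)
597 -> bucket 9
242 -> bucket 2 (collision)
Final buckets:
0: -
1: -
2: 302 -> 794 -> 242
3: 51
4: -
5: -
6: -
7: -
8: -
9: 597
10: -
11: -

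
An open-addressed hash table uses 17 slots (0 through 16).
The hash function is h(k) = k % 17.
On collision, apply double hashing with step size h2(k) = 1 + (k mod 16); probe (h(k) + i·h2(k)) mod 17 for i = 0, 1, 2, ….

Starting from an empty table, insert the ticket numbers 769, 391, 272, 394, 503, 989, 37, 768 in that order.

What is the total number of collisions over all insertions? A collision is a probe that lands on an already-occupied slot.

6

769: h=4 → slot 4
391: h=0 → slot 0
272: h=0, h2=1, probe 0,1 → slot 1
394: h=3 → slot 3
503: h=10 → slot 10
989: h=3, h2=14, probe 3,0,14 → slot 14
37: h=3, h2=6, probe 3,9 → slot 9
768: h=3, h2=1, probe 3,4,5 → slot 5
Table: [391, 272, —, 394, 769, 768, —, —, —, 37, 503, —, —, —, 989, —, —]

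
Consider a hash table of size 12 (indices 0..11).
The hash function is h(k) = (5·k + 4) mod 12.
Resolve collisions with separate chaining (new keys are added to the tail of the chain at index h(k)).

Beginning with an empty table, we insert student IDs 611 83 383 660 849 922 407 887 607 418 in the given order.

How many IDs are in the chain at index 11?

5

Insert 611: h=11, bucket 11 empty -> new chain.
Insert 83: h=11, bucket 11 nonempty -> append to chain.
Insert 383: h=11, bucket 11 nonempty -> append to chain.
Insert 660: h=4, bucket 4 empty -> new chain.
Insert 849: h=1, bucket 1 empty -> new chain.
Insert 922: h=6, bucket 6 empty -> new chain.
Insert 407: h=11, bucket 11 nonempty -> append to chain.
Insert 887: h=11, bucket 11 nonempty -> append to chain.
Insert 607: h=3, bucket 3 empty -> new chain.
Insert 418: h=6, bucket 6 nonempty -> append to chain.
Final buckets:
0: ∅
1: 849
2: ∅
3: 607
4: 660
5: ∅
6: 922 -> 418
7: ∅
8: ∅
9: ∅
10: ∅
11: 611 -> 83 -> 383 -> 407 -> 887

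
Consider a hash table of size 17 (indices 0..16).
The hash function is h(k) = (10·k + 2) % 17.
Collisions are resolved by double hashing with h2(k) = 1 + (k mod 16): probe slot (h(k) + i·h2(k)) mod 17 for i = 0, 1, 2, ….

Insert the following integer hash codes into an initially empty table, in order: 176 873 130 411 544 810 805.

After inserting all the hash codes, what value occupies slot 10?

176 hashes to 11; slot 11 is free → place at 11.
873 hashes to 11, h2=10; 11 taken → place at 4.
130 hashes to 10; slot 10 is free → place at 10.
411 hashes to 15; slot 15 is free → place at 15.
544 hashes to 2; slot 2 is free → place at 2.
810 hashes to 10, h2=11; 10,4,15 taken → place at 9.
805 hashes to 11, h2=6; 11 taken → place at 0.
Table: [805, -, 544, -, 873, -, -, -, -, 810, 130, 176, -, -, -, 411, -]

130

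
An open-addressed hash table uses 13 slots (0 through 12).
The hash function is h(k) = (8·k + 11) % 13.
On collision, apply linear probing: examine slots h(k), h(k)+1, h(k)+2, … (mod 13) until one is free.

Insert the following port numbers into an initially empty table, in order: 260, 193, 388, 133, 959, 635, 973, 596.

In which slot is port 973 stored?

260: h=11 -> slot 11
193: h=8 -> slot 8
388: h=8, probe 8,9 -> slot 9
133: h=9, probe 9,10 -> slot 10
959: h=0 -> slot 0
635: h=8, probe 8,9,10,11,12 -> slot 12
973: h=8, probe 8,9,10,11,12,0,1 -> slot 1
596: h=8, probe 8,9,10,11,12,0,1,2 -> slot 2
Table: [959, 973, 596, ., ., ., ., ., 193, 388, 133, 260, 635]

1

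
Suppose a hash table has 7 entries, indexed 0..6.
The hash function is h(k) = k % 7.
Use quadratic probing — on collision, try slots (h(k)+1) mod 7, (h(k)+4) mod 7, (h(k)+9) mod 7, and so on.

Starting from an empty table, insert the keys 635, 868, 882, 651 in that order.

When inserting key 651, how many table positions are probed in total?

3

635: h=5 → slot 5
868: h=0 → slot 0
882: h=0, probe 0,1 → slot 1
651: h=0, probe 0,1,4 → slot 4
Table: [868, 882, ., ., 651, 635, .]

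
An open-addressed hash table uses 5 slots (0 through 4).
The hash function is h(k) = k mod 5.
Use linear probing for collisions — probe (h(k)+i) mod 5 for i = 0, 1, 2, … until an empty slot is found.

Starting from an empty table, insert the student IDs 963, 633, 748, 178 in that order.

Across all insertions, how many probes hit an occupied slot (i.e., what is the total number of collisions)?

6

963 hashes to 3; slot 3 is free => place at 3.
633 hashes to 3; 3 taken => place at 4.
748 hashes to 3; 3,4 taken => place at 0.
178 hashes to 3; 3,4,0 taken => place at 1.
Table: [748, 178, ., 963, 633]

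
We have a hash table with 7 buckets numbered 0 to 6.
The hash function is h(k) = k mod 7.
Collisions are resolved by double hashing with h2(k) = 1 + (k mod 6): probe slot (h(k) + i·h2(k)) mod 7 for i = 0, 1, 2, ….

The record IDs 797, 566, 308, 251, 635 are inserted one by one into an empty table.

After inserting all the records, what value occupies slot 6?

797

797 hashes to 6; slot 6 is free => place at 6.
566 hashes to 6, h2=3; 6 taken => place at 2.
308 hashes to 0; slot 0 is free => place at 0.
251 hashes to 6, h2=6; 6 taken => place at 5.
635 hashes to 5, h2=6; 5 taken => place at 4.
Table: [308, -, 566, -, 635, 251, 797]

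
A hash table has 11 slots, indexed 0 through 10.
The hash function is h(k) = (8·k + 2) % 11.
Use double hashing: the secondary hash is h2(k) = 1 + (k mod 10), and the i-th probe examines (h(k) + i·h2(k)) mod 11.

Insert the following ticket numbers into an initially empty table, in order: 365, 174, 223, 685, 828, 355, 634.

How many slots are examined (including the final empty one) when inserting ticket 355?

3

365: h=7 → slot 7
174: h=8 → slot 8
223: h=4 → slot 4
685: h=4, h2=6, probe 4,10 → slot 10
828: h=4, h2=9, probe 4,2 → slot 2
355: h=4, h2=6, probe 4,10,5 → slot 5
634: h=3 → slot 3
Table: [∅, ∅, 828, 634, 223, 355, ∅, 365, 174, ∅, 685]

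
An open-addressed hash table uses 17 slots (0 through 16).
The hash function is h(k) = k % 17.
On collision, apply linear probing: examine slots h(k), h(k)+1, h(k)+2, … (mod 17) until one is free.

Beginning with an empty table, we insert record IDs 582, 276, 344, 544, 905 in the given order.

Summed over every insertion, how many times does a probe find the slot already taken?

Insert 582: h=4, slot 4 empty → index 4.
Insert 276: h=4, slot 4 occupied → index 5.
Insert 344: h=4, slots 4,5 occupied → index 6.
Insert 544: h=0, slot 0 empty → index 0.
Insert 905: h=4, slots 4,5,6 occupied → index 7.
Table: [544, -, -, -, 582, 276, 344, 905, -, -, -, -, -, -, -, -, -]

6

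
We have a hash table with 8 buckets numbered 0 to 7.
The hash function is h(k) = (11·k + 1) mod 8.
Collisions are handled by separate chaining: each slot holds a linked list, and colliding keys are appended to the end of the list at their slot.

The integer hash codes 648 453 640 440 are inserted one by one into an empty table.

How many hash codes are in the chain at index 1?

648 → bucket 1
453 → bucket 0
640 → bucket 1 (collision)
440 → bucket 1 (collision)
Final buckets:
0: 453
1: 648 -> 640 -> 440
2: -
3: -
4: -
5: -
6: -
7: -

3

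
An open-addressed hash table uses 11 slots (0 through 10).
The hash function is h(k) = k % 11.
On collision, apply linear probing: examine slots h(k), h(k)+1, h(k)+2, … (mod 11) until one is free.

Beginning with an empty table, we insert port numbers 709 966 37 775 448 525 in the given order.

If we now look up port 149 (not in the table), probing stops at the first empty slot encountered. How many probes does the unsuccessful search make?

2

709: h=5 => slot 5
966: h=9 => slot 9
37: h=4 => slot 4
775: h=5, probe 5,6 => slot 6
448: h=8 => slot 8
525: h=8, probe 8,9,10 => slot 10
Table: [∅, ∅, ∅, ∅, 37, 709, 775, ∅, 448, 966, 525]
Lookup 149: h=6, probe 6,7 → slot 7 empty, not found.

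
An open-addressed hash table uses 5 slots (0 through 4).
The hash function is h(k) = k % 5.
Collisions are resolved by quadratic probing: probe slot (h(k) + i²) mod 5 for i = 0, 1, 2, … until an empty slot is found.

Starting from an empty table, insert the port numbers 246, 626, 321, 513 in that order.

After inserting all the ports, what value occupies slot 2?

246: h=1 => slot 1
626: h=1, probe 1,2 => slot 2
321: h=1, probe 1,2,0 => slot 0
513: h=3 => slot 3
Table: [321, 246, 626, 513, —]

626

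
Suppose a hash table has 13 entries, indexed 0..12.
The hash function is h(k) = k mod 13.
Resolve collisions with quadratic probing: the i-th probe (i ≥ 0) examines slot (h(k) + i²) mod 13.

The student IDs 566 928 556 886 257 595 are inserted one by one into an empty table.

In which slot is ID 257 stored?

566 hashes to 7; slot 7 is free => place at 7.
928 hashes to 5; slot 5 is free => place at 5.
556 hashes to 10; slot 10 is free => place at 10.
886 hashes to 2; slot 2 is free => place at 2.
257 hashes to 10; 10 taken => place at 11.
595 hashes to 10; 10,11 taken => place at 1.
Table: [., 595, 886, ., ., 928, ., 566, ., ., 556, 257, .]

11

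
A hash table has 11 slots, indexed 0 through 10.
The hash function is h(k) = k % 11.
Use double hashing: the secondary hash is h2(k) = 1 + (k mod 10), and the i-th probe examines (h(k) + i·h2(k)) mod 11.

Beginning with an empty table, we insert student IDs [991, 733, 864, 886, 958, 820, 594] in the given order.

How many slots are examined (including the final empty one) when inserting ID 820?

991 hashes to 1; slot 1 is free → place at 1.
733 hashes to 7; slot 7 is free → place at 7.
864 hashes to 6; slot 6 is free → place at 6.
886 hashes to 6, h2=7; 6 taken → place at 2.
958 hashes to 1, h2=9; 1 taken → place at 10.
820 hashes to 6, h2=1; 6,7 taken → place at 8.
594 hashes to 0; slot 0 is free → place at 0.
Table: [594, 991, 886, ., ., ., 864, 733, 820, ., 958]

3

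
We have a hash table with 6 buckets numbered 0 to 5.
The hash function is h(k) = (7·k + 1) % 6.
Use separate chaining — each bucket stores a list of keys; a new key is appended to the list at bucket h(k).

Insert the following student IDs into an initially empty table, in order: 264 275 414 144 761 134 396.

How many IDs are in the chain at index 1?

4

264 → bucket 1
275 → bucket 0
414 → bucket 1 (collision)
144 → bucket 1 (collision)
761 → bucket 0 (collision)
134 → bucket 3
396 → bucket 1 (collision)
Final buckets:
0: 275 -> 761
1: 264 -> 414 -> 144 -> 396
2: —
3: 134
4: —
5: —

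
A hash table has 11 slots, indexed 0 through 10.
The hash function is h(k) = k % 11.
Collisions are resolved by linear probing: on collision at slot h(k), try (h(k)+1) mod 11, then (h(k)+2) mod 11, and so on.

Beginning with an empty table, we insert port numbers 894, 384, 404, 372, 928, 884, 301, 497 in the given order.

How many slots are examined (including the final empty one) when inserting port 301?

3

894 hashes to 3; slot 3 is free → place at 3.
384 hashes to 10; slot 10 is free → place at 10.
404 hashes to 8; slot 8 is free → place at 8.
372 hashes to 9; slot 9 is free → place at 9.
928 hashes to 4; slot 4 is free → place at 4.
884 hashes to 4; 4 taken → place at 5.
301 hashes to 4; 4,5 taken → place at 6.
497 hashes to 2; slot 2 is free → place at 2.
Table: [_, _, 497, 894, 928, 884, 301, _, 404, 372, 384]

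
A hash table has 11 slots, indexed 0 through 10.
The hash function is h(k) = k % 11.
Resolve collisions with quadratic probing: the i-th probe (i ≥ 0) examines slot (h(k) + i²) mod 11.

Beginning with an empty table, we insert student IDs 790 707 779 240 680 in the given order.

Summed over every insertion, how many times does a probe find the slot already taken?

6

Insert 790: h=9, slot 9 empty -> index 9.
Insert 707: h=3, slot 3 empty -> index 3.
Insert 779: h=9, slot 9 occupied -> index 10.
Insert 240: h=9, slots 9,10 occupied -> index 2.
Insert 680: h=9, slots 9,10,2 occupied -> index 7.
Table: [_, _, 240, 707, _, _, _, 680, _, 790, 779]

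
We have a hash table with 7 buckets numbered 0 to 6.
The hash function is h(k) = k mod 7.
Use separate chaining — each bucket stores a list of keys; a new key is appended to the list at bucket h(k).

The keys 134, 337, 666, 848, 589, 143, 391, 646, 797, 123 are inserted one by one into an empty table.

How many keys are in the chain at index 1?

Insert 134: h=1, bucket 1 empty -> new chain.
Insert 337: h=1, bucket 1 nonempty -> append to chain.
Insert 666: h=1, bucket 1 nonempty -> append to chain.
Insert 848: h=1, bucket 1 nonempty -> append to chain.
Insert 589: h=1, bucket 1 nonempty -> append to chain.
Insert 143: h=3, bucket 3 empty -> new chain.
Insert 391: h=6, bucket 6 empty -> new chain.
Insert 646: h=2, bucket 2 empty -> new chain.
Insert 797: h=6, bucket 6 nonempty -> append to chain.
Insert 123: h=4, bucket 4 empty -> new chain.
Final buckets:
0: —
1: 134 -> 337 -> 666 -> 848 -> 589
2: 646
3: 143
4: 123
5: —
6: 391 -> 797

5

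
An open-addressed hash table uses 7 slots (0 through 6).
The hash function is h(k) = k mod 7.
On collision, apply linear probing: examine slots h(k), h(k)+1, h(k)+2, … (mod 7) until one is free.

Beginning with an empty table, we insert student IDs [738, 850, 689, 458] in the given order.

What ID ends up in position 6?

738: h=3 → slot 3
850: h=3, probe 3,4 → slot 4
689: h=3, probe 3,4,5 → slot 5
458: h=3, probe 3,4,5,6 → slot 6
Table: [—, —, —, 738, 850, 689, 458]

458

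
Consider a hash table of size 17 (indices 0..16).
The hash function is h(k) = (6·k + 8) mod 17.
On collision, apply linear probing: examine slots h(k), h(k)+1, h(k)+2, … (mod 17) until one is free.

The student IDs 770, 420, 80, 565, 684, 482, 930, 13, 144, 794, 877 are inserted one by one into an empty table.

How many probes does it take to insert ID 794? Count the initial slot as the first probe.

6

770 hashes to 4; slot 4 is free => place at 4.
420 hashes to 12; slot 12 is free => place at 12.
80 hashes to 12; 12 taken => place at 13.
565 hashes to 15; slot 15 is free => place at 15.
684 hashes to 15; 15 taken => place at 16.
482 hashes to 10; slot 10 is free => place at 10.
930 hashes to 12; 12,13 taken => place at 14.
13 hashes to 1; slot 1 is free => place at 1.
144 hashes to 5; slot 5 is free => place at 5.
794 hashes to 12; 12,13,14,15,16 taken => place at 0.
877 hashes to 0; 0,1 taken => place at 2.
Table: [794, 13, 877, _, 770, 144, _, _, _, _, 482, _, 420, 80, 930, 565, 684]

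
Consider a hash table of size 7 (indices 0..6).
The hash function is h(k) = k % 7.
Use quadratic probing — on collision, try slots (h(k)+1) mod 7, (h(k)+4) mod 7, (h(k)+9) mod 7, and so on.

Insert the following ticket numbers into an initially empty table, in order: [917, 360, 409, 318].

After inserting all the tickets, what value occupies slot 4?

Insert 917: h=0, slot 0 empty → index 0.
Insert 360: h=3, slot 3 empty → index 3.
Insert 409: h=3, slot 3 occupied → index 4.
Insert 318: h=3, slots 3,4,0 occupied → index 5.
Table: [917, _, _, 360, 409, 318, _]

409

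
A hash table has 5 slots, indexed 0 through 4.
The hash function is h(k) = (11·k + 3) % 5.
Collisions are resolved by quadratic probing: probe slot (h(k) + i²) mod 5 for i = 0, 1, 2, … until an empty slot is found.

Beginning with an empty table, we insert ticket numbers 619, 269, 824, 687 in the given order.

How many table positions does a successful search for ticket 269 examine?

619 hashes to 2; slot 2 is free → place at 2.
269 hashes to 2; 2 taken → place at 3.
824 hashes to 2; 2,3 taken → place at 1.
687 hashes to 0; slot 0 is free → place at 0.
Table: [687, 824, 619, 269, —]
Lookup 269: h=2, probe 2,3 → found at 3.

2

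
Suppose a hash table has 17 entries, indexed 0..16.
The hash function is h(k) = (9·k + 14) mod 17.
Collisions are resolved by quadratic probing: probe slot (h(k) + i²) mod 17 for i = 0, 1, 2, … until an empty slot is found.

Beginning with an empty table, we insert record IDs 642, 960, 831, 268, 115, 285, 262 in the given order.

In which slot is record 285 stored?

11

642 hashes to 12; slot 12 is free → place at 12.
960 hashes to 1; slot 1 is free → place at 1.
831 hashes to 13; slot 13 is free → place at 13.
268 hashes to 12; 12,13 taken → place at 16.
115 hashes to 12; 12,13,16 taken → place at 4.
285 hashes to 12; 12,13,16,4 taken → place at 11.
262 hashes to 9; slot 9 is free → place at 9.
Table: [—, 960, —, —, 115, —, —, —, —, 262, —, 285, 642, 831, —, —, 268]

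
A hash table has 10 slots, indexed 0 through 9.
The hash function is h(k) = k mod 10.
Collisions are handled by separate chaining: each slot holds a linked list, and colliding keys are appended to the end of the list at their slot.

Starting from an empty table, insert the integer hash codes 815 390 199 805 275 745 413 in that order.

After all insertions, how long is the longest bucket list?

Insert 815: h=5, bucket 5 empty → new chain.
Insert 390: h=0, bucket 0 empty → new chain.
Insert 199: h=9, bucket 9 empty → new chain.
Insert 805: h=5, bucket 5 nonempty → append to chain.
Insert 275: h=5, bucket 5 nonempty → append to chain.
Insert 745: h=5, bucket 5 nonempty → append to chain.
Insert 413: h=3, bucket 3 empty → new chain.
Final buckets:
0: 390
1: ∅
2: ∅
3: 413
4: ∅
5: 815 -> 805 -> 275 -> 745
6: ∅
7: ∅
8: ∅
9: 199

4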